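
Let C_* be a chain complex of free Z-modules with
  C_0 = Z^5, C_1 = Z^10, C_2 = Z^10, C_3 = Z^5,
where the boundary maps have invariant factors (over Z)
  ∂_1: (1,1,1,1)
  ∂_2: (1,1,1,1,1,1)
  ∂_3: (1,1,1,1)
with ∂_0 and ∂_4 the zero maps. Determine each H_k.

H_0: b_0 = 5 − 0 − 4 = 1; torsion from ∂_1 factors > 1: none. So H_0 = Z.
H_1: b_1 = 10 − 4 − 6 = 0; torsion from ∂_2 factors > 1: none. So H_1 = 0.
H_2: b_2 = 10 − 6 − 4 = 0; torsion from ∂_3 factors > 1: none. So H_2 = 0.
H_3: b_3 = 5 − 4 − 0 = 1; torsion from ∂_4 factors > 1: none. So H_3 = Z.

H_0 = Z,  H_1 = 0,  H_2 = 0,  H_3 = Z.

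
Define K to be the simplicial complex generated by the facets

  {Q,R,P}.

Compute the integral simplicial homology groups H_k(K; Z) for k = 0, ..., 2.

We work with the vertex ordering P < Q < R. The simplices of K, each written with vertices in increasing order, are:

  0-simplices (3): P, Q, R
  1-simplices (3): PQ, PR, QR
  2-simplices (1): PQR

giving chain groups C_0 ≅ Z^3, C_1 ≅ Z^3, C_2 ≅ Z^1.

∂_1: C_1 → C_0 sends each edge [p,q] (with p < q) to q − p. For instance
  ∂PR = R − P.
This gives a 3×3 integer matrix of rank 2; reducing to Smith normal form yields diagonal entries (1,1).

∂_2: C_2 → C_1 maps a triangle to the signed sum of its edges. For instance
  ∂PQR = QR − PR + PQ.
As a 3×1 matrix over Z this has rank 1, with invariant factors (1).

From H_k ≅ ker(∂_k) / im(∂_{k+1}) we obtain:

  H_0: rank C_0 − rank ∂_1 = 3 − 2 = 1, and the invariant factors of ∂_1 are all 1, so H_0 ≅ Z.
  H_1: rank ker ∂_1 − rank ∂_2 = (3 − 2) − 1 = 0, and the invariant factors of ∂_2 are all 1, so H_1 ≅ 0.
  H_2: rank ker ∂_2 − rank ∂_3 = (1 − 1) − 0 = 0, and there is no ∂_3, so H_2 ≅ 0.

(K is a triangulation of the 2-simplex.)

H_0 ≅ Z,  H_1 = 0,  H_2 = 0.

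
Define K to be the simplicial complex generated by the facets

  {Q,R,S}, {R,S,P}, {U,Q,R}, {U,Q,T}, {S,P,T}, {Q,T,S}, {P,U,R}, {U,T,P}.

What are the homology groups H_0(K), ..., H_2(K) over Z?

H_0 = Z,  H_1 = 0,  H_2 = Z.

We work with the vertex ordering P < Q < R < S < T < U. The simplices of K, each written with vertices in increasing order, are:

  0-simplices (6): P, Q, R, S, T, U
  1-simplices (12): PR, PS, PT, PU, QR, QS, QT, QU, RS, RU, ST, TU
  2-simplices (8): PRS, PRU, PST, PTU, QRS, QRU, QST, QTU

so the chain groups are C_0 ≅ Z^6, C_1 ≅ Z^12, C_2 ≅ Z^8.

Boundary ∂_1: C_1 → C_0 maps an edge to its endpoints' difference, ∂[p,q] = q − p. For instance
  ∂QT = T − Q.
The resulting 6×12 matrix has rank 5, and its Smith normal form has invariant factors (1,1,1,1,1).

Boundary ∂_2: C_2 → C_1 maps a triangle to the signed sum of its edges. For instance
  ∂QRU = RU − QU + QR,
  ∂QST = ST − QT + QS.
This gives a 12×8 integer matrix of rank 7; reducing to Smith normal form yields diagonal entries (1,1,1,1,1,1,1).

Reading off H_k = ker ∂_k / im ∂_{k+1}:

  H_0: rank C_0 − rank ∂_1 = 6 − 5 = 1, and the invariant factors of ∂_1 are all 1, so H_0 = Z.
  H_1: rank ker ∂_1 − rank ∂_2 = (12 − 5) − 7 = 0, and the invariant factors of ∂_2 are all 1, so H_1 = 0.
  H_2: rank ker ∂_2 − rank ∂_3 = (8 − 7) − 0 = 1, and there is no ∂_3, so H_2 = Z.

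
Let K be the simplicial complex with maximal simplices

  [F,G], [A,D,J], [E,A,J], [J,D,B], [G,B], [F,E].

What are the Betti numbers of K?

b_0 = 1, b_1 = 1, b_2 = 0.

Order the vertices as A < B < D < E < F < G < J. Listing each simplex with vertices in this order, K has dimension 2 with simplices:

  0-simplices (7): A, B, D, E, F, G, J
  1-simplices (10): AD, AE, AJ, BD, BG, BJ, DJ, EF, EJ, FG
  2-simplices (3): ADJ, AEJ, BDJ

giving chain groups C_0 ≅ Z^7, C_1 ≅ Z^10, C_2 ≅ Z^3.

∂_1: C_1 → C_0 is given by ∂[p,q] = [q] − [p].
The 7×10 boundary matrix has rank 6 and Smith normal form diag(1,1,1,1,1,1).

The boundary map ∂_2: C_2 → C_1 sends each 2-simplex [p,q,r] to [q,r] − [p,r] + [p,q]. For instance
  ∂AEJ = EJ − AJ + AE,
  ∂BDJ = DJ − BJ + BD.
As a 10×3 matrix over Z this has rank 3, with invariant factors (1,1,1).

Reading off H_k = ker ∂_k / im ∂_{k+1}:

  H_0: rank C_0 − rank ∂_1 = 7 − 6 = 1, and the invariant factors of ∂_1 are all 1, so H_0 = Z.
  H_1: rank ker ∂_1 − rank ∂_2 = (10 − 6) − 3 = 1, and the invariant factors of ∂_2 are all 1, so H_1 = Z.
  H_2: rank ker ∂_2 − rank ∂_3 = (3 − 3) − 0 = 0, and there is no ∂_3, so H_2 = 0.

As a check, the Euler characteristic is 7 − 10 + 3 = 0, which agrees with 1 − 1 + 0 = 0.

Hence the Betti numbers are b_0 = 1, b_1 = 1, b_2 = 0.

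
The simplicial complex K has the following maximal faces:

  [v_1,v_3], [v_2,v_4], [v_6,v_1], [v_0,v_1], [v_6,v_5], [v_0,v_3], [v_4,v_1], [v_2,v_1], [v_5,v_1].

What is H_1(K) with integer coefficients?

Take the total order v_0 < v_1 < v_2 < v_3 < v_4 < v_5 < v_6 on the vertex set. Then K (dimension 1) consists of the simplices:

  0-simplices (7): [v_0], [v_1], [v_2], [v_3], [v_4], [v_5], [v_6]
  1-simplices (9): [v_0,v_1], [v_0,v_3], [v_1,v_2], [v_1,v_3], [v_1,v_4], [v_1,v_5], [v_1,v_6], [v_2,v_4], [v_5,v_6]

giving chain groups C_0 ≅ Z^7, C_1 ≅ Z^9.

The boundary map ∂_1: C_1 → C_0 maps an edge to its endpoints' difference, ∂[p,q] = q − p. For instance
  ∂[v_5,v_6] = [v_6] − [v_5].
The resulting 7×9 matrix has rank 6, and its Smith normal form has invariant factors (1,1,1,1,1,1).

Reading off H_k = ker ∂_k / im ∂_{k+1}:

  H_1: rank ker ∂_1 − rank ∂_2 = (9 − 6) − 0 = 3, and there is no ∂_2, so H_1 ≅ Z^3.

(K is a triangulation of a wedge of 3 circles.)

H_1 ≅ Z^3.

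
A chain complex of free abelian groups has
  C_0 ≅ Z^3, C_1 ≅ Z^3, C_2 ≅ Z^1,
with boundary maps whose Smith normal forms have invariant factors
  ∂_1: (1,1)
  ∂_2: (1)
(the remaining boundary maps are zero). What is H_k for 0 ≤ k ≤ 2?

H_0 ≅ Z,  H_1 = 0,  H_2 = 0.

H_0: b_0 = 3 − 0 − 2 = 1; torsion from ∂_1 factors > 1: none. So H_0 ≅ Z.
H_1: b_1 = 3 − 2 − 1 = 0; torsion from ∂_2 factors > 1: none. So H_1 ≅ 0.
H_2: b_2 = 1 − 1 − 0 = 0; torsion from ∂_3 factors > 1: none. So H_2 ≅ 0.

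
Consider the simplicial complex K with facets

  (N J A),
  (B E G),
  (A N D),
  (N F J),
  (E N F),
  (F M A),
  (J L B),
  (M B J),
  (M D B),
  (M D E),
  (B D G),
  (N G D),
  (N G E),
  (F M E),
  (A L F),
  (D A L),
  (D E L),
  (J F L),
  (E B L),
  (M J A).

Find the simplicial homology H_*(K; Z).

H_0 ≅ Z,  H_1 ≅ Z ⊕ Z/2Z,  H_2 = 0.

Take the total order A < B < D < E < F < G < J < L < M < N on the vertex set. Then K (dimension 2) consists of the simplices:

  0-simplices (10): A, B, D, E, F, G, J, L, M, N
  1-simplices (30): AD, AF, AJ, AL, AM, AN, BD, BE, BG, BJ, BL, BM, DE, DG, DL, DM, DN, EF, EG, EL, EM, EN, FJ, FL, FM, FN, GN, JL, JM, JN
  2-simplices (20): ADL, ADN, AFL, AFM, AJM, AJN, BDG, BDM, BEG, BEL, BJL, BJM, DEL, DEM, DGN, EFM, EFN, EGN, FJL, FJN

Hence C_0 ≅ Z^10, C_1 ≅ Z^30, C_2 ≅ Z^20.

The boundary map ∂_1: C_1 → C_0 is given by ∂[p,q] = [q] − [p]. For instance
  ∂BG = G − B.
The resulting 10×30 matrix has rank 9, and its Smith normal form has invariant factors (1,1,1,1,1,1,1,1,1).

The boundary map ∂_2: C_2 → C_1 sends each 2-simplex [p,q,r] to [q,r] − [p,r] + [p,q]. For instance
  ∂AFM = FM − AM + AF,
  ∂BEL = EL − BL + BE.
This gives a 30×20 integer matrix of rank 20; reducing to Smith normal form yields diagonal entries (1,1,1,1,1,1,1,1,1,1,1,1,1,1,1,1,1,1,1,2).

Reading off H_k = ker ∂_k / im ∂_{k+1}:

  H_0: rank C_0 − rank ∂_1 = 10 − 9 = 1, and the invariant factors of ∂_1 are all 1, so H_0 = Z.
  H_1: rank ker ∂_1 − rank ∂_2 = (30 − 9) − 20 = 1, and ∂_2 has invariant factor 2 > 1, so H_1 = Z ⊕ Z/2Z.
  H_2: rank ker ∂_2 − rank ∂_3 = (20 − 20) − 0 = 0, and there is no ∂_3, so H_2 = 0.

As a check, the Euler characteristic is 10 − 30 + 20 = 0, which agrees with 1 − 1 + 0 = 0.
(K is a triangulation of the Klein bottle.)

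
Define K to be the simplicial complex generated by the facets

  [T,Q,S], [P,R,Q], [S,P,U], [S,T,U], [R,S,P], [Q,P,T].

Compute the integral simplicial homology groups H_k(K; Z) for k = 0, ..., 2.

K has 6 vertices, 12 edges, 6 triangles.
rank ∂_0 = 0, rank ∂_1 = 5 ⇒ b_0 = 6 − 0 − 5 = 1; all invariant factors of ∂_1 are 1 so no torsion. So H_0 ≅ Z.
rank ∂_1 = 5, rank ∂_2 = 6 ⇒ b_1 = 12 − 5 − 6 = 1; all invariant factors of ∂_2 are 1 so no torsion. So H_1 ≅ Z.
rank ∂_2 = 6, rank ∂_3 = 0 ⇒ b_2 = 6 − 6 − 0 = 0. So H_2 ≅ 0.

H_0 ≅ Z,  H_1 ≅ Z,  H_2 = 0.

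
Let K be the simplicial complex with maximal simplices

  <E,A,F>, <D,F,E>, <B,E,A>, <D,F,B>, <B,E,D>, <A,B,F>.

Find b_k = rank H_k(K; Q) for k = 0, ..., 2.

b_0 = 1, b_1 = 0, b_2 = 1.

Take the total order A < B < D < E < F on the vertex set. Then K (dimension 2) consists of the simplices:

  0-simplices (5): A, B, D, E, F
  1-simplices (9): AB, AE, AF, BD, BE, BF, DE, DF, EF
  2-simplices (6): ABE, ABF, AEF, BDE, BDF, DEF

Hence C_0 ≅ Z^5, C_1 ≅ Z^9, C_2 ≅ Z^6.

Boundary ∂_1: C_1 → C_0 maps an edge to its endpoints' difference, ∂[p,q] = q − p. For instance
  ∂DE = E − D.
The resulting 5×9 matrix has rank 4, and its Smith normal form has invariant factors (1,1,1,1).

∂_2: C_2 → C_1 sends each 2-simplex [p,q,r] to [q,r] − [p,r] + [p,q]. For instance
  ∂BDE = DE − BE + BD,
  ∂AEF = EF − AF + AE.
As a 9×6 matrix over Z this has rank 5, with invariant factors (1,1,1,1,1).

Reading off H_k = ker ∂_k / im ∂_{k+1}:

  H_0: rank C_0 − rank ∂_1 = 5 − 4 = 1, and the invariant factors of ∂_1 are all 1, so H_0 ≅ Z.
  H_1: rank ker ∂_1 − rank ∂_2 = (9 − 4) − 5 = 0, and the invariant factors of ∂_2 are all 1, so H_1 ≅ 0.
  H_2: rank ker ∂_2 − rank ∂_3 = (6 − 5) − 0 = 1, and there is no ∂_3, so H_2 ≅ Z.

As a check, the Euler characteristic is 5 − 9 + 6 = 2, which agrees with 1 − 0 + 1 = 2.

Hence the Betti numbers are b_0 = 1, b_1 = 0, b_2 = 1.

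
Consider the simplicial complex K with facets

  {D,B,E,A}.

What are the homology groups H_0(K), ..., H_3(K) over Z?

Take the total order A < B < D < E on the vertex set. Then K (dimension 3) consists of the simplices:

  0-simplices (4): A, B, D, E
  1-simplices (6): AB, AD, AE, BD, BE, DE
  2-simplices (4): ABD, ABE, ADE, BDE
  3-simplices (1): ABDE

so the chain groups are C_0 ≅ Z^4, C_1 ≅ Z^6, C_2 ≅ Z^4, C_3 ≅ Z^1.

The boundary map ∂_1: C_1 → C_0 sends each edge [p,q] (with p < q) to q − p. For instance
  ∂BD = D − B.
This gives a 4×6 integer matrix of rank 3; reducing to Smith normal form yields diagonal entries (1,1,1).

∂_2: C_2 → C_1 sends each 2-simplex [p,q,r] to [q,r] − [p,r] + [p,q]. For instance
  ∂ABE = BE − AE + AB,
  ∂ADE = DE − AE + AD.
As a 6×4 matrix over Z this has rank 3, with invariant factors (1,1,1).

∂_3: C_3 → C_2 sends each 3-simplex σ to the alternating sum Σ_i (−1)^i (σ with its i-th vertex removed). For instance
  ∂ABDE = BDE − ADE + ABE − ABD.
This gives a 4×1 integer matrix of rank 1; reducing to Smith normal form yields diagonal entries (1).

Computing H_k = (kernel of ∂_k) / (image of ∂_{k+1}):

  H_0: rank C_0 − rank ∂_1 = 4 − 3 = 1, and the invariant factors of ∂_1 are all 1, so H_0 = Z.
  H_1: rank ker ∂_1 − rank ∂_2 = (6 − 3) − 3 = 0, and the invariant factors of ∂_2 are all 1, so H_1 = 0.
  H_2: rank ker ∂_2 − rank ∂_3 = (4 − 3) − 1 = 0, and the invariant factors of ∂_3 are all 1, so H_2 = 0.
  H_3: rank ker ∂_3 − rank ∂_4 = (1 − 1) − 0 = 0, and there is no ∂_4, so H_3 = 0.

(K is a triangulation of the 3-simplex.)

H_0 ≅ Z,  H_1 = 0,  H_2 = 0,  H_3 = 0.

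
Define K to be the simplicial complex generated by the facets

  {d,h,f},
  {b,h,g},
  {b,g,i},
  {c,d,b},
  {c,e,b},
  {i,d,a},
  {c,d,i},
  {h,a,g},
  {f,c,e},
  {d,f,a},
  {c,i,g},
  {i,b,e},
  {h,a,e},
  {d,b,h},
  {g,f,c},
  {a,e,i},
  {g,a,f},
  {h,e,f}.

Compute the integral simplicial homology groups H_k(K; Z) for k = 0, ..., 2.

Order the vertices as a < b < c < d < e < f < g < h < i. Listing each simplex with vertices in this order, K has dimension 2 with simplices:

  0-simplices (9): a, b, c, d, e, f, g, h, i
  1-simplices (27): ad, ae, af, ag, ah, ai, bc, bd, be, bg, bh, bi, cd, ce, cf, cg, ci, df, dh, di, ef, eh, ei, fg, fh, gh, gi
  2-simplices (18): adf, adi, aeh, aei, afg, agh, bcd, bce, bdh, bei, bgh, bgi, cdi, cef, cfg, cgi, dfh, efh

so the chain groups are C_0 ≅ Z^9, C_1 ≅ Z^27, C_2 ≅ Z^18.

Boundary ∂_1: C_1 → C_0 sends each edge [p,q] (with p < q) to q − p. For instance
  ∂bg = g − b.
The resulting 9×27 matrix has rank 8, and its Smith normal form has invariant factors (1,1,1,1,1,1,1,1).

Boundary ∂_2: C_2 → C_1 sends each 2-simplex [p,q,r] to [q,r] − [p,r] + [p,q]. For instance
  ∂bcd = cd − bd + bc,
  ∂cfg = fg − cg + cf.
As a 27×18 matrix over Z this has rank 18, with invariant factors (1,1,1,1,1,1,1,1,1,1,1,1,1,1,1,1,1,2).

Reading off H_k = ker ∂_k / im ∂_{k+1}:

  H_0: rank C_0 − rank ∂_1 = 9 − 8 = 1, and the invariant factors of ∂_1 are all 1, so H_0 ≅ Z.
  H_1: rank ker ∂_1 − rank ∂_2 = (27 − 8) − 18 = 1, and ∂_2 has invariant factor 2 > 1, so H_1 ≅ Z ⊕ Z_2.
  H_2: rank ker ∂_2 − rank ∂_3 = (18 − 18) − 0 = 0, and there is no ∂_3, so H_2 ≅ 0.

(K is a triangulation of the Klein bottle.)

H_0 ≅ Z,  H_1 ≅ Z ⊕ Z_2,  H_2 = 0.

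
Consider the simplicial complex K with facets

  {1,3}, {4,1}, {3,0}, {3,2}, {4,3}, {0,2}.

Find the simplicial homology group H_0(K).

Order the vertices as 0 < 1 < 2 < 3 < 4. Listing each simplex with vertices in this order, K has dimension 1 with simplices:

  0-simplices (5): [0], [1], [2], [3], [4]
  1-simplices (6): [0,2], [0,3], [1,3], [1,4], [2,3], [3,4]

giving chain groups C_0 ≅ Z^5, C_1 ≅ Z^6.

Boundary ∂_1: C_1 → C_0 sends each edge [p,q] (with p < q) to q − p. For instance
  ∂[1,3] = [3] − [1].
This gives a 5×6 integer matrix of rank 4; reducing to Smith normal form yields diagonal entries (1,1,1,1).

From H_k ≅ ker(∂_k) / im(∂_{k+1}) we obtain:

  H_0: rank C_0 − rank ∂_1 = 5 − 4 = 1, and the invariant factors of ∂_1 are all 1, so H_0 ≅ Z.

H_0 ≅ Z.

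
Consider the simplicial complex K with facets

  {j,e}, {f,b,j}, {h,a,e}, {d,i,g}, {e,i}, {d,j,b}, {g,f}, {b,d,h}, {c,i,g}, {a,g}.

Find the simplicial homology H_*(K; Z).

Order the vertices as a < b < c < d < e < f < g < h < i < j. Listing each simplex with vertices in this order, K has dimension 2 with simplices:

  0-simplices (10): a, b, c, d, e, f, g, h, i, j
  1-simplices (19): ae, ag, ah, bd, bf, bh, bj, cg, ci, dg, dh, di, dj, eh, ei, ej, fg, fj, gi
  2-simplices (6): aeh, bdh, bdj, bfj, cgi, dgi

so the chain groups are C_0 ≅ Z^10, C_1 ≅ Z^19, C_2 ≅ Z^6.

The boundary map ∂_1: C_1 → C_0 is given by ∂[p,q] = [q] − [p]. For instance
  ∂ag = g − a.
This gives a 10×19 integer matrix of rank 9; reducing to Smith normal form yields diagonal entries (1,1,1,1,1,1,1,1,1).

The boundary map ∂_2: C_2 → C_1 acts by ∂[p,q,r] = [q,r] − [p,r] + [p,q]. For instance
  ∂aeh = eh − ah + ae,
  ∂bdj = dj − bj + bd.
The resulting 19×6 matrix has rank 6, and its Smith normal form has invariant factors (1,1,1,1,1,1).

Reading off H_k = ker ∂_k / im ∂_{k+1}:

  H_0: rank C_0 − rank ∂_1 = 10 − 9 = 1, and the invariant factors of ∂_1 are all 1, so H_0 = Z.
  H_1: rank ker ∂_1 − rank ∂_2 = (19 − 9) − 6 = 4, and the invariant factors of ∂_2 are all 1, so H_1 = Z^4.
  H_2: rank ker ∂_2 − rank ∂_3 = (6 − 6) − 0 = 0, and there is no ∂_3, so H_2 = 0.

H_0 = Z,  H_1 = Z^4,  H_2 = 0.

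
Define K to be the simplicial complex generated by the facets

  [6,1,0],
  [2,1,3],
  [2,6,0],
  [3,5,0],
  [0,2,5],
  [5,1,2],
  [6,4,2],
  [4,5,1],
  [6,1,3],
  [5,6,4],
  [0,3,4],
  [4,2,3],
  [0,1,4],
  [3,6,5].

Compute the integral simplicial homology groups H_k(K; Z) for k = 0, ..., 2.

K has 7 vertices, 21 edges, 14 triangles.
rank ∂_0 = 0, rank ∂_1 = 6 ⇒ b_0 = 7 − 0 − 6 = 1; all invariant factors of ∂_1 are 1 so no torsion. So H_0 ≅ Z.
rank ∂_1 = 6, rank ∂_2 = 13 ⇒ b_1 = 21 − 6 − 13 = 2; all invariant factors of ∂_2 are 1 so no torsion. So H_1 ≅ Z^2.
rank ∂_2 = 13, rank ∂_3 = 0 ⇒ b_2 = 14 − 13 − 0 = 1. So H_2 ≅ Z.

H_0 ≅ Z,  H_1 ≅ Z^2,  H_2 ≅ Z.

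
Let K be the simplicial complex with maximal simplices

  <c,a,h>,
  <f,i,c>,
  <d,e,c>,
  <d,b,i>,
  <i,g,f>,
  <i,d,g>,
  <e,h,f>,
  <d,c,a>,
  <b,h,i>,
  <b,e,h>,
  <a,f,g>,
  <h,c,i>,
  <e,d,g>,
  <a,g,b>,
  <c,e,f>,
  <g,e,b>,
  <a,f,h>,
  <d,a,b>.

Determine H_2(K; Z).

H_2 ≅ 0.

Order the vertices as a < b < c < d < e < f < g < h < i. Listing each simplex with vertices in this order, K has dimension 2 with simplices:

  0-simplices (9): a, b, c, d, e, f, g, h, i
  1-simplices (27): ab, ac, ad, af, ag, ah, bd, be, bg, bh, bi, cd, ce, cf, ch, ci, de, dg, di, ef, eg, eh, fg, fh, fi, gi, hi
  2-simplices (18): abd, abg, acd, ach, afg, afh, bdi, beg, beh, bhi, cde, cef, cfi, chi, deg, dgi, efh, fgi

Hence C_0 ≅ Z^9, C_1 ≅ Z^27, C_2 ≅ Z^18.

∂_1: C_1 → C_0 maps an edge to its endpoints' difference, ∂[p,q] = q − p.
The resulting 9×27 matrix has rank 8, and its Smith normal form has invariant factors (1,1,1,1,1,1,1,1).

Boundary ∂_2: C_2 → C_1 maps a triangle to the signed sum of its edges. For instance
  ∂afg = fg − ag + af,
  ∂bdi = di − bi + bd.
The resulting 27×18 matrix has rank 18, and its Smith normal form has invariant factors (1,1,1,1,1,1,1,1,1,1,1,1,1,1,1,1,1,2).

From H_k ≅ ker(∂_k) / im(∂_{k+1}) we obtain:

  H_2: rank ker ∂_2 − rank ∂_3 = (18 − 18) − 0 = 0, and there is no ∂_3, so H_2 ≅ 0.

(K is a triangulation of the Klein bottle.)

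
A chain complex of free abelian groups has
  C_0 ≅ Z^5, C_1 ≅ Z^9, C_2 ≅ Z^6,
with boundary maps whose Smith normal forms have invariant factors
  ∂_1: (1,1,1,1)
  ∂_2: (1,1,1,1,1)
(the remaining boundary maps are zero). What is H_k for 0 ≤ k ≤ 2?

H_0: b_0 = 5 − 0 − 4 = 1; torsion from ∂_1 factors > 1: none. So H_0 = Z.
H_1: b_1 = 9 − 4 − 5 = 0; torsion from ∂_2 factors > 1: none. So H_1 = 0.
H_2: b_2 = 6 − 5 − 0 = 1; torsion from ∂_3 factors > 1: none. So H_2 = Z.

H_0 = Z,  H_1 = 0,  H_2 = Z.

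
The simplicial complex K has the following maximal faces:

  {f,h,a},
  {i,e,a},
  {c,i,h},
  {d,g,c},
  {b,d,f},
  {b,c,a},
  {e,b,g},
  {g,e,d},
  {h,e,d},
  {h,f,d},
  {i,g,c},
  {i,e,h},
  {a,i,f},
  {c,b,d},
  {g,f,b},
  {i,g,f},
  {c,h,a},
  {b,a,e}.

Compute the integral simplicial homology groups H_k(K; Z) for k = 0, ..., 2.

H_0 = Z,  H_1 = Z ⊕ Z/2,  H_2 = 0.

Fix the vertex order a < b < c < d < e < f < g < h < i and write every simplex with vertices in increasing order. Then dim K = 2 and the simplices of K are:

  0-simplices (9): a, b, c, d, e, f, g, h, i
  1-simplices (27): ab, ac, ae, af, ah, ai, bc, bd, be, bf, bg, cd, cg, ch, ci, de, df, dg, dh, eg, eh, ei, fg, fh, fi, gi, hi
  2-simplices (18): abc, abe, ach, aei, afh, afi, bcd, bdf, beg, bfg, cdg, cgi, chi, deg, deh, dfh, ehi, fgi

so the chain groups are C_0 ≅ Z^9, C_1 ≅ Z^27, C_2 ≅ Z^18.

The boundary map ∂_1: C_1 → C_0 sends each edge [p,q] (with p < q) to q − p.
The resulting 9×27 matrix has rank 8, and its Smith normal form has invariant factors (1,1,1,1,1,1,1,1).

Boundary ∂_2: C_2 → C_1 acts by ∂[p,q,r] = [q,r] − [p,r] + [p,q]. For instance
  ∂ehi = hi − ei + eh,
  ∂afi = fi − ai + af.
As a 27×18 matrix over Z this has rank 18, with invariant factors (1,1,1,1,1,1,1,1,1,1,1,1,1,1,1,1,1,2).

Reading off H_k = ker ∂_k / im ∂_{k+1}:

  H_0: rank C_0 − rank ∂_1 = 9 − 8 = 1, and the invariant factors of ∂_1 are all 1, so H_0 = Z.
  H_1: rank ker ∂_1 − rank ∂_2 = (27 − 8) − 18 = 1, and ∂_2 has invariant factor 2 > 1, so H_1 = Z ⊕ Z/2.
  H_2: rank ker ∂_2 − rank ∂_3 = (18 − 18) − 0 = 0, and there is no ∂_3, so H_2 = 0.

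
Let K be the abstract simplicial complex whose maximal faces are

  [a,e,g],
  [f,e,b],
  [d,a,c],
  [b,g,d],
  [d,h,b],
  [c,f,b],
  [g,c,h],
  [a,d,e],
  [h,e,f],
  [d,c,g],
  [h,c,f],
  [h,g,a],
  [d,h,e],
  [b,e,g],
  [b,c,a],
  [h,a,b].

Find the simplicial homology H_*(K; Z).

Take the total order a < b < c < d < e < f < g < h on the vertex set. Then K (dimension 2) consists of the simplices:

  0-simplices (8): a, b, c, d, e, f, g, h
  1-simplices (24): ab, ac, ad, ae, ag, ah, bc, bd, be, bf, bg, bh, cd, cf, cg, ch, de, dg, dh, ef, eg, eh, fh, gh
  2-simplices (16): abc, abh, acd, ade, aeg, agh, bcf, bdg, bdh, bef, beg, cdg, cfh, cgh, deh, efh

giving chain groups C_0 ≅ Z^8, C_1 ≅ Z^24, C_2 ≅ Z^16.

The boundary map ∂_1: C_1 → C_0 is given by ∂[p,q] = [q] − [p].
As a 8×24 matrix over Z this has rank 7, with invariant factors (1,1,1,1,1,1,1).

Boundary ∂_2: C_2 → C_1 maps a triangle to the signed sum of its edges. For instance
  ∂cdg = dg − cg + cd,
  ∂ade = de − ae + ad.
The resulting 24×16 matrix has rank 15, and its Smith normal form has invariant factors (1,1,1,1,1,1,1,1,1,1,1,1,1,1,1).

From H_k ≅ ker(∂_k) / im(∂_{k+1}) we obtain:

  H_0: rank C_0 − rank ∂_1 = 8 − 7 = 1, and the invariant factors of ∂_1 are all 1, so H_0 ≅ Z.
  H_1: rank ker ∂_1 − rank ∂_2 = (24 − 7) − 15 = 2, and the invariant factors of ∂_2 are all 1, so H_1 ≅ Z^2.
  H_2: rank ker ∂_2 − rank ∂_3 = (16 − 15) − 0 = 1, and there is no ∂_3, so H_2 ≅ Z.

H_0 ≅ Z,  H_1 ≅ Z^2,  H_2 ≅ Z.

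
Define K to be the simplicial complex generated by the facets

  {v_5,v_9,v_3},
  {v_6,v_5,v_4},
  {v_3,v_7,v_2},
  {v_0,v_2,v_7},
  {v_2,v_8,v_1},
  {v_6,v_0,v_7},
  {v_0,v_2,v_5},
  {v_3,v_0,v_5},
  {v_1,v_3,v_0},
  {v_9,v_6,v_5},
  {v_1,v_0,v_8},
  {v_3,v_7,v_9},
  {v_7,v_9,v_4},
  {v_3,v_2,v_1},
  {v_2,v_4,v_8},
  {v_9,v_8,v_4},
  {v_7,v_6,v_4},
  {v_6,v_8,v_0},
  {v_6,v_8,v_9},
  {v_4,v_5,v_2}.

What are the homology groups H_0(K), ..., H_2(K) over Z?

H_0 = Z,  H_1 = Z ⊕ Z/2Z,  H_2 = 0.

K has 10 vertices, 30 edges, 20 triangles.
rank ∂_0 = 0, rank ∂_1 = 9 ⇒ b_0 = 10 − 0 − 9 = 1; all invariant factors of ∂_1 are 1 so no torsion. So H_0 = Z.
rank ∂_1 = 9, rank ∂_2 = 20 ⇒ b_1 = 30 − 9 − 20 = 1; ∂_2 has invariant factor(s) [2] giving torsion. So H_1 = Z ⊕ Z/2Z.
rank ∂_2 = 20, rank ∂_3 = 0 ⇒ b_2 = 20 − 20 − 0 = 0. So H_2 = 0.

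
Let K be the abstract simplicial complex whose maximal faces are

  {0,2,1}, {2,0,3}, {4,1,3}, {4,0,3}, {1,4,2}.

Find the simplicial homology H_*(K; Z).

Order the vertices as 0 < 1 < 2 < 3 < 4. Listing each simplex with vertices in this order, K has dimension 2 with simplices:

  0-simplices (5): [0], [1], [2], [3], [4]
  1-simplices (10): [0,1], [0,2], [0,3], [0,4], [1,2], [1,3], [1,4], [2,3], [2,4], [3,4]
  2-simplices (5): [0,1,2], [0,2,3], [0,3,4], [1,2,4], [1,3,4]

giving chain groups C_0 ≅ Z^5, C_1 ≅ Z^10, C_2 ≅ Z^5.

The boundary map ∂_1: C_1 → C_0 sends each edge [p,q] (with p < q) to q − p. For instance
  ∂[1,2] = [2] − [1].
The resulting 5×10 matrix has rank 4, and its Smith normal form has invariant factors (1,1,1,1).

∂_2: C_2 → C_1 acts by ∂[p,q,r] = [q,r] − [p,r] + [p,q]. For instance
  ∂[1,3,4] = [3,4] − [1,4] + [1,3],
  ∂[0,1,2] = [1,2] − [0,2] + [0,1].
The 10×5 boundary matrix has rank 5 and Smith normal form diag(1,1,1,1,1).

From H_k ≅ ker(∂_k) / im(∂_{k+1}) we obtain:

  H_0: rank C_0 − rank ∂_1 = 5 − 4 = 1, and the invariant factors of ∂_1 are all 1, so H_0 = Z.
  H_1: rank ker ∂_1 − rank ∂_2 = (10 − 4) − 5 = 1, and the invariant factors of ∂_2 are all 1, so H_1 = Z.
  H_2: rank ker ∂_2 − rank ∂_3 = (5 − 5) − 0 = 0, and there is no ∂_3, so H_2 = 0.

H_0 ≅ Z,  H_1 ≅ Z,  H_2 = 0.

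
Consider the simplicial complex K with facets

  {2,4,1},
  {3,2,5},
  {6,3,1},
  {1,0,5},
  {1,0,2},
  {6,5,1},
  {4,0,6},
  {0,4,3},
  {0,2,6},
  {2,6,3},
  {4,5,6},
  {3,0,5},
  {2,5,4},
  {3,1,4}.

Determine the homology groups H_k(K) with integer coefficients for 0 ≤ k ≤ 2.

Order the vertices as 0 < 1 < 2 < 3 < 4 < 5 < 6. Listing each simplex with vertices in this order, K has dimension 2 with simplices:

  0-simplices (7): [0], [1], [2], [3], [4], [5], [6]
  1-simplices (21): [0,1], [0,2], [0,3], [0,4], [0,5], [0,6], [1,2], [1,3], [1,4], [1,5], [1,6], [2,3], [2,4], [2,5], [2,6], [3,4], [3,5], [3,6], [4,5], [4,6], [5,6]
  2-simplices (14): [0,1,2], [0,1,5], [0,2,6], [0,3,4], [0,3,5], [0,4,6], [1,2,4], [1,3,4], [1,3,6], [1,5,6], [2,3,5], [2,3,6], [2,4,5], [4,5,6]

so the chain groups are C_0 ≅ Z^7, C_1 ≅ Z^21, C_2 ≅ Z^14.

The boundary map ∂_1: C_1 → C_0 is given by ∂[p,q] = [q] − [p]. For instance
  ∂[2,3] = [3] − [2].
This gives a 7×21 integer matrix of rank 6; reducing to Smith normal form yields diagonal entries (1,1,1,1,1,1).

Boundary ∂_2: C_2 → C_1 maps a triangle to the signed sum of its edges. For instance
  ∂[4,5,6] = [5,6] − [4,6] + [4,5],
  ∂[1,5,6] = [5,6] − [1,6] + [1,5].
The resulting 21×14 matrix has rank 13, and its Smith normal form has invariant factors (1,1,1,1,1,1,1,1,1,1,1,1,1).

Now H_k = ker ∂_k / im ∂_{k+1}, so:

  H_0: rank C_0 − rank ∂_1 = 7 − 6 = 1, and the invariant factors of ∂_1 are all 1, so H_0 = Z.
  H_1: rank ker ∂_1 − rank ∂_2 = (21 − 6) − 13 = 2, and the invariant factors of ∂_2 are all 1, so H_1 = Z^2.
  H_2: rank ker ∂_2 − rank ∂_3 = (14 − 13) − 0 = 1, and there is no ∂_3, so H_2 = Z.

(K is a triangulation of the torus T^2.)

H_0 = Z,  H_1 = Z^2,  H_2 = Z.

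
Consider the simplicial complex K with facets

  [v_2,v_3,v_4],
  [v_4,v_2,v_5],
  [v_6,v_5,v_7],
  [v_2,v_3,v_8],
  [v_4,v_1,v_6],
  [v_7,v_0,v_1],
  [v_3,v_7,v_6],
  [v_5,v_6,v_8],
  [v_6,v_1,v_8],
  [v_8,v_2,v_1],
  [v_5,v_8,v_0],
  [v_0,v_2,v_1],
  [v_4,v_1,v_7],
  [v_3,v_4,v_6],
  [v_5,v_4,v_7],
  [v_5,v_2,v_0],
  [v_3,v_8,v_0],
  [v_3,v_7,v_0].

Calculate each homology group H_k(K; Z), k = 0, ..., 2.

K has 9 vertices, 27 edges, 18 triangles.
rank ∂_0 = 0, rank ∂_1 = 8 ⇒ b_0 = 9 − 0 − 8 = 1; all invariant factors of ∂_1 are 1 so no torsion. So H_0 = Z.
rank ∂_1 = 8, rank ∂_2 = 18 ⇒ b_1 = 27 − 8 − 18 = 1; ∂_2 has invariant factor(s) [2] giving torsion. So H_1 = Z ⊕ Z/2Z.
rank ∂_2 = 18, rank ∂_3 = 0 ⇒ b_2 = 18 − 18 − 0 = 0. So H_2 = 0.

H_0 ≅ Z,  H_1 ≅ Z ⊕ Z/2Z,  H_2 = 0.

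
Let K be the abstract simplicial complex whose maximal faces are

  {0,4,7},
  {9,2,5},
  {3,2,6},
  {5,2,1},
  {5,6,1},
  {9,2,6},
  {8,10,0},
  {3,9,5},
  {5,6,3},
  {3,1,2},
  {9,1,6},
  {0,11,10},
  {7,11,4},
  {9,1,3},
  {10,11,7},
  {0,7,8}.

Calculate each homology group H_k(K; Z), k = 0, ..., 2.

H_0 ≅ Z^2,  H_1 ≅ Z ⊕ Z_2,  H_2 = 0.

Take the total order 0 < 1 < 2 < 3 < 4 < 5 < 6 < 7 < 8 < 9 < 10 < 11 on the vertex set. Then K (dimension 2) consists of the simplices:

  0-simplices (12): [0], [1], [2], [3], [4], [5], [6], [7], [8], [9], [10], [11]
  1-simplices (27): (27 of them)
  2-simplices (16): [0,4,7], [0,7,8], [0,8,10], [0,10,11], [1,2,3], [1,2,5], [1,3,9], [1,5,6], [1,6,9], [2,3,6], [2,5,9], [2,6,9], [3,5,6], [3,5,9], [4,7,11], [7,10,11]

giving chain groups C_0 ≅ Z^12, C_1 ≅ Z^27, C_2 ≅ Z^16.

Boundary ∂_1: C_1 → C_0 maps an edge to its endpoints' difference, ∂[p,q] = q − p. For instance
  ∂[8,10] = [10] − [8].
This gives a 12×27 integer matrix of rank 10; reducing to Smith normal form yields diagonal entries (1,1,1,1,1,1,1,1,1,1).

Boundary ∂_2: C_2 → C_1 sends each 2-simplex [p,q,r] to [q,r] − [p,r] + [p,q]. For instance
  ∂[3,5,9] = [5,9] − [3,9] + [3,5],
  ∂[1,3,9] = [3,9] − [1,9] + [1,3].
The 27×16 boundary matrix has rank 16 and Smith normal form diag(1,1,1,1,1,1,1,1,1,1,1,1,1,1,1,2).

Reading off H_k = ker ∂_k / im ∂_{k+1}:

  H_0: rank C_0 − rank ∂_1 = 12 − 10 = 2, and the invariant factors of ∂_1 are all 1, so H_0 ≅ Z^2.
  H_1: rank ker ∂_1 − rank ∂_2 = (27 − 10) − 16 = 1, and ∂_2 has invariant factor 2 > 1, so H_1 ≅ Z ⊕ Z_2.
  H_2: rank ker ∂_2 − rank ∂_3 = (16 − 16) − 0 = 0, and there is no ∂_3, so H_2 ≅ 0.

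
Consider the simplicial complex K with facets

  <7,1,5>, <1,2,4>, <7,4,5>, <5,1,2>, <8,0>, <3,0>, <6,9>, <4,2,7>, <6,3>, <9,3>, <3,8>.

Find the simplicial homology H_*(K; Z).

H_0 = Z^2,  H_1 = Z^3,  H_2 = 0.

Order the vertices as 0 < 1 < 2 < 3 < 4 < 5 < 6 < 7 < 8 < 9. Listing each simplex with vertices in this order, K has dimension 2 with simplices:

  0-simplices (10): [0], [1], [2], [3], [4], [5], [6], [7], [8], [9]
  1-simplices (16): [0,3], [0,8], [1,2], [1,4], [1,5], [1,7], [2,4], [2,5], [2,7], [3,6], [3,8], [3,9], [4,5], [4,7], [5,7], [6,9]
  2-simplices (5): [1,2,4], [1,2,5], [1,5,7], [2,4,7], [4,5,7]

Hence C_0 ≅ Z^10, C_1 ≅ Z^16, C_2 ≅ Z^5.

Boundary ∂_1: C_1 → C_0 is given by ∂[p,q] = [q] − [p].
The resulting 10×16 matrix has rank 8, and its Smith normal form has invariant factors (1,1,1,1,1,1,1,1).

The boundary map ∂_2: C_2 → C_1 acts by ∂[p,q,r] = [q,r] − [p,r] + [p,q]. For instance
  ∂[1,2,4] = [2,4] − [1,4] + [1,2],
  ∂[4,5,7] = [5,7] − [4,7] + [4,5].
The 16×5 boundary matrix has rank 5 and Smith normal form diag(1,1,1,1,1).

Reading off H_k = ker ∂_k / im ∂_{k+1}:

  H_0: rank C_0 − rank ∂_1 = 10 − 8 = 2, and the invariant factors of ∂_1 are all 1, so H_0 = Z^2.
  H_1: rank ker ∂_1 − rank ∂_2 = (16 − 8) − 5 = 3, and the invariant factors of ∂_2 are all 1, so H_1 = Z^3.
  H_2: rank ker ∂_2 − rank ∂_3 = (5 − 5) − 0 = 0, and there is no ∂_3, so H_2 = 0.

(K is a triangulation of the disjoint union of a wedge of 2 circles and the Möbius band.)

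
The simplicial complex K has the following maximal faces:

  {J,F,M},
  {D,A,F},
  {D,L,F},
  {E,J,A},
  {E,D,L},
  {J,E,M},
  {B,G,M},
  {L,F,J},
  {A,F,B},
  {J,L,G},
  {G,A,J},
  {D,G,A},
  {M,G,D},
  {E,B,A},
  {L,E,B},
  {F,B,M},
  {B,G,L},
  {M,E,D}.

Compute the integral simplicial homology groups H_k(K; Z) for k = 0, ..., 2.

Order the vertices as A < B < D < E < F < G < J < L < M. Listing each simplex with vertices in this order, K has dimension 2 with simplices:

  0-simplices (9): A, B, D, E, F, G, J, L, M
  1-simplices (27): AB, AD, AE, AF, AG, AJ, BE, BF, BG, BL, BM, DE, DF, DG, DL, DM, EJ, EL, EM, FJ, FL, FM, GJ, GL, GM, JL, JM
  2-simplices (18): ABE, ABF, ADF, ADG, AEJ, AGJ, BEL, BFM, BGL, BGM, DEL, DEM, DFL, DGM, EJM, FJL, FJM, GJL

so the chain groups are C_0 ≅ Z^9, C_1 ≅ Z^27, C_2 ≅ Z^18.

Boundary ∂_1: C_1 → C_0 is given by ∂[p,q] = [q] − [p].
As a 9×27 matrix over Z this has rank 8, with invariant factors (1,1,1,1,1,1,1,1).

The boundary map ∂_2: C_2 → C_1 sends each 2-simplex [p,q,r] to [q,r] − [p,r] + [p,q]. For instance
  ∂DEM = EM − DM + DE,
  ∂ABF = BF − AF + AB.
This gives a 27×18 integer matrix of rank 17; reducing to Smith normal form yields diagonal entries (1,1,1,1,1,1,1,1,1,1,1,1,1,1,1,1,1).

From H_k ≅ ker(∂_k) / im(∂_{k+1}) we obtain:

  H_0: rank C_0 − rank ∂_1 = 9 − 8 = 1, and the invariant factors of ∂_1 are all 1, so H_0 ≅ Z.
  H_1: rank ker ∂_1 − rank ∂_2 = (27 − 8) − 17 = 2, and the invariant factors of ∂_2 are all 1, so H_1 ≅ Z^2.
  H_2: rank ker ∂_2 − rank ∂_3 = (18 − 17) − 0 = 1, and there is no ∂_3, so H_2 ≅ Z.

As a check, the Euler characteristic is 9 − 27 + 18 = 0, which agrees with 1 − 2 + 1 = 0.

H_0 = Z,  H_1 = Z^2,  H_2 = Z.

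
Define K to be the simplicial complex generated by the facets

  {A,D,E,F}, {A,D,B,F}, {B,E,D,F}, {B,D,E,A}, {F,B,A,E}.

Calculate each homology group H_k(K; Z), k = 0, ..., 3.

H_0 = Z,  H_1 = 0,  H_2 = 0,  H_3 = Z.

Take the total order A < B < D < E < F on the vertex set. Then K (dimension 3) consists of the simplices:

  0-simplices (5): A, B, D, E, F
  1-simplices (10): AB, AD, AE, AF, BD, BE, BF, DE, DF, EF
  2-simplices (10): ABD, ABE, ABF, ADE, ADF, AEF, BDE, BDF, BEF, DEF
  3-simplices (5): ABDE, ABDF, ABEF, ADEF, BDEF

giving chain groups C_0 ≅ Z^5, C_1 ≅ Z^10, C_2 ≅ Z^10, C_3 ≅ Z^5.

Boundary ∂_1: C_1 → C_0 is given by ∂[p,q] = [q] − [p]. For instance
  ∂BF = F − B.
The resulting 5×10 matrix has rank 4, and its Smith normal form has invariant factors (1,1,1,1).

∂_2: C_2 → C_1 maps a triangle to the signed sum of its edges. For instance
  ∂ADE = DE − AE + AD,
  ∂AEF = EF − AF + AE.
As a 10×10 matrix over Z this has rank 6, with invariant factors (1,1,1,1,1,1).

Boundary ∂_3: C_3 → C_2 sends each 3-simplex σ to the alternating sum Σ_i (−1)^i (σ with its i-th vertex removed). For instance
  ∂BDEF = DEF − BEF + BDF − BDE,
  ∂ADEF = DEF − AEF + ADF − ADE.
The resulting 10×5 matrix has rank 4, and its Smith normal form has invariant factors (1,1,1,1).

Reading off H_k = ker ∂_k / im ∂_{k+1}:

  H_0: rank C_0 − rank ∂_1 = 5 − 4 = 1, and the invariant factors of ∂_1 are all 1, so H_0 ≅ Z.
  H_1: rank ker ∂_1 − rank ∂_2 = (10 − 4) − 6 = 0, and the invariant factors of ∂_2 are all 1, so H_1 ≅ 0.
  H_2: rank ker ∂_2 − rank ∂_3 = (10 − 6) − 4 = 0, and the invariant factors of ∂_3 are all 1, so H_2 ≅ 0.
  H_3: rank ker ∂_3 − rank ∂_4 = (5 − 4) − 0 = 1, and there is no ∂_4, so H_3 ≅ Z.

As a check, the Euler characteristic is 5 − 10 + 10 − 5 = 0, which agrees with 1 − 0 + 0 − 1 = 0.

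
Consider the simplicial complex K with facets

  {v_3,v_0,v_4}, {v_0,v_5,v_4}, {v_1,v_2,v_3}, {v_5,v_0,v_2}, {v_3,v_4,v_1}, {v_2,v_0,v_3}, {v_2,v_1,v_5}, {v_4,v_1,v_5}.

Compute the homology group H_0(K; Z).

Order the vertices as v_0 < v_1 < v_2 < v_3 < v_4 < v_5. Listing each simplex with vertices in this order, K has dimension 2 with simplices:

  0-simplices (6): [v_0], [v_1], [v_2], [v_3], [v_4], [v_5]
  1-simplices (12): [v_0,v_2], [v_0,v_3], [v_0,v_4], [v_0,v_5], [v_1,v_2], [v_1,v_3], [v_1,v_4], [v_1,v_5], [v_2,v_3], [v_2,v_5], [v_3,v_4], [v_4,v_5]
  2-simplices (8): [v_0,v_2,v_3], [v_0,v_2,v_5], [v_0,v_3,v_4], [v_0,v_4,v_5], [v_1,v_2,v_3], [v_1,v_2,v_5], [v_1,v_3,v_4], [v_1,v_4,v_5]

so the chain groups are C_0 ≅ Z^6, C_1 ≅ Z^12, C_2 ≅ Z^8.

The boundary map ∂_1: C_1 → C_0 sends each edge [p,q] (with p < q) to q − p. For instance
  ∂[v_1,v_3] = [v_3] − [v_1].
This gives a 6×12 integer matrix of rank 5; reducing to Smith normal form yields diagonal entries (1,1,1,1,1).

∂_2: C_2 → C_1 maps a triangle to the signed sum of its edges. For instance
  ∂[v_1,v_2,v_5] = [v_2,v_5] − [v_1,v_5] + [v_1,v_2],
  ∂[v_0,v_2,v_3] = [v_2,v_3] − [v_0,v_3] + [v_0,v_2].
As a 12×8 matrix over Z this has rank 7, with invariant factors (1,1,1,1,1,1,1).

Computing H_k = (kernel of ∂_k) / (image of ∂_{k+1}):

  H_0: rank C_0 − rank ∂_1 = 6 − 5 = 1, and the invariant factors of ∂_1 are all 1, so H_0 = Z.

H_0 ≅ Z.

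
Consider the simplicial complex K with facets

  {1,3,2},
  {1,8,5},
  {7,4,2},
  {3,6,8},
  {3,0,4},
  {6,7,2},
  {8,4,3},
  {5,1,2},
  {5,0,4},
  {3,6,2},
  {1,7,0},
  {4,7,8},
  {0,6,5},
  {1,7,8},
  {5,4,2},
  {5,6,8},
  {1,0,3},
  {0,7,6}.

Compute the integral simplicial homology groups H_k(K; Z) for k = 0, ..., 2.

H_0 = Z,  H_1 = Z^2,  H_2 = Z.

K has 9 vertices, 27 edges, 18 triangles.
rank ∂_0 = 0, rank ∂_1 = 8 ⇒ b_0 = 9 − 0 − 8 = 1; all invariant factors of ∂_1 are 1 so no torsion. So H_0 ≅ Z.
rank ∂_1 = 8, rank ∂_2 = 17 ⇒ b_1 = 27 − 8 − 17 = 2; all invariant factors of ∂_2 are 1 so no torsion. So H_1 ≅ Z^2.
rank ∂_2 = 17, rank ∂_3 = 0 ⇒ b_2 = 18 − 17 − 0 = 1. So H_2 ≅ Z.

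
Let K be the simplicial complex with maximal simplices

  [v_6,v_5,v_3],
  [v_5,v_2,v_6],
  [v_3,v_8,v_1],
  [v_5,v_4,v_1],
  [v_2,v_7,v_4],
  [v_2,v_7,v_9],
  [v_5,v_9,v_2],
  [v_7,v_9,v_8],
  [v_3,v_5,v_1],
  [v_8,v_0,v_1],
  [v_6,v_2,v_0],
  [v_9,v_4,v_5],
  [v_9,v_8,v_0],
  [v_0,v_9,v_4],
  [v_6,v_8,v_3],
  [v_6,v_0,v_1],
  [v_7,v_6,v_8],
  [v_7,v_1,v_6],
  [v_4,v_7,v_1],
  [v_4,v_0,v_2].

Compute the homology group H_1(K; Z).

H_1 ≅ Z ⊕ Z/2.

K has 10 vertices, 30 edges, 20 triangles.
rank ∂_1 = 9, rank ∂_2 = 20 ⇒ b_1 = 30 − 9 − 20 = 1; ∂_2 has invariant factor(s) [2] giving torsion. So H_1 ≅ Z ⊕ Z/2.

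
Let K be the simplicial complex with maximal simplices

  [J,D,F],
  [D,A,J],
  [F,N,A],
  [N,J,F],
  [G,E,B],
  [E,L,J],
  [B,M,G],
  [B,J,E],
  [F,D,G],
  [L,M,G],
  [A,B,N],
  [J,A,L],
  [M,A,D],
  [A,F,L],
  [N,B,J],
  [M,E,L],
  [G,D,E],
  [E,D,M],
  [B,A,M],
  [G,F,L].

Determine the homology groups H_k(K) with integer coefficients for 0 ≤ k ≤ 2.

K has 10 vertices, 30 edges, 20 triangles.
rank ∂_0 = 0, rank ∂_1 = 9 ⇒ b_0 = 10 − 0 − 9 = 1; all invariant factors of ∂_1 are 1 so no torsion. So H_0 ≅ Z.
rank ∂_1 = 9, rank ∂_2 = 20 ⇒ b_1 = 30 − 9 − 20 = 1; ∂_2 has invariant factor(s) [2] giving torsion. So H_1 ≅ Z ⊕ Z/2Z.
rank ∂_2 = 20, rank ∂_3 = 0 ⇒ b_2 = 20 − 20 − 0 = 0. So H_2 ≅ 0.

H_0 ≅ Z,  H_1 ≅ Z ⊕ Z/2Z,  H_2 = 0.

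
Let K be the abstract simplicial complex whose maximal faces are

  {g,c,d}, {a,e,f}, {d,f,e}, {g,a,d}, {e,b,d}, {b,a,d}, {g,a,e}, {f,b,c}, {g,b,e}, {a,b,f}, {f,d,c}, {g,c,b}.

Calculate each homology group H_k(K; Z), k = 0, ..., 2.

H_0 = Z,  H_1 = Z/2,  H_2 = 0.

Fix the vertex order a < b < c < d < e < f < g and write every simplex with vertices in increasing order. Then dim K = 2 and the simplices of K are:

  0-simplices (7): a, b, c, d, e, f, g
  1-simplices (18): ab, ad, ae, af, ag, bc, bd, be, bf, bg, cd, cf, cg, de, df, dg, ef, eg
  2-simplices (12): abd, abf, adg, aef, aeg, bcf, bcg, bde, beg, cdf, cdg, def

giving chain groups C_0 ≅ Z^7, C_1 ≅ Z^18, C_2 ≅ Z^12.

∂_1: C_1 → C_0 is given by ∂[p,q] = [q] − [p]. For instance
  ∂de = e − d.
As a 7×18 matrix over Z this has rank 6, with invariant factors (1,1,1,1,1,1).

∂_2: C_2 → C_1 sends each 2-simplex [p,q,r] to [q,r] − [p,r] + [p,q]. For instance
  ∂abf = bf − af + ab,
  ∂aef = ef − af + ae.
This gives a 18×12 integer matrix of rank 12; reducing to Smith normal form yields diagonal entries (1,1,1,1,1,1,1,1,1,1,1,2).

Reading off H_k = ker ∂_k / im ∂_{k+1}:

  H_0: rank C_0 − rank ∂_1 = 7 − 6 = 1, and the invariant factors of ∂_1 are all 1, so H_0 ≅ Z.
  H_1: rank ker ∂_1 − rank ∂_2 = (18 − 6) − 12 = 0, and ∂_2 has invariant factor 2 > 1, so H_1 ≅ Z/2.
  H_2: rank ker ∂_2 − rank ∂_3 = (12 − 12) − 0 = 0, and there is no ∂_3, so H_2 ≅ 0.

As a check, the Euler characteristic is 7 − 18 + 12 = 1, which agrees with 1 − 0 + 0 = 1.
(K is a triangulation of the real projective plane RP^2.)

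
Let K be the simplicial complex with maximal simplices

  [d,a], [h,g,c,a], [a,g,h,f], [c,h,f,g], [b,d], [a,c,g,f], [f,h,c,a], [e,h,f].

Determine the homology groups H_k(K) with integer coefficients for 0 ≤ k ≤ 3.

H_0 = Z,  H_1 = 0,  H_2 = 0,  H_3 = Z.

We work with the vertex ordering a < b < c < d < e < f < g < h. The simplices of K, each written with vertices in increasing order, are:

  0-simplices (8): a, b, c, d, e, f, g, h
  1-simplices (14): ac, ad, af, ag, ah, bd, cf, cg, ch, ef, eh, fg, fh, gh
  2-simplices (11): acf, acg, ach, afg, afh, agh, cfg, cfh, cgh, efh, fgh
  3-simplices (5): acfg, acfh, acgh, afgh, cfgh

giving chain groups C_0 ≅ Z^8, C_1 ≅ Z^14, C_2 ≅ Z^11, C_3 ≅ Z^5.

∂_1: C_1 → C_0 is given by ∂[p,q] = [q] − [p].
The 8×14 boundary matrix has rank 7 and Smith normal form diag(1,1,1,1,1,1,1).

Boundary ∂_2: C_2 → C_1 maps a triangle to the signed sum of its edges. For instance
  ∂afh = fh − ah + af,
  ∂ach = ch − ah + ac.
This gives a 14×11 integer matrix of rank 7; reducing to Smith normal form yields diagonal entries (1,1,1,1,1,1,1).

∂_3: C_3 → C_2 sends each 3-simplex σ to the alternating sum Σ_i (−1)^i (σ with its i-th vertex removed). For instance
  ∂cfgh = fgh − cgh + cfh − cfg,
  ∂acfg = cfg − afg + acg − acf.
This gives a 11×5 integer matrix of rank 4; reducing to Smith normal form yields diagonal entries (1,1,1,1).

Reading off H_k = ker ∂_k / im ∂_{k+1}:

  H_0: rank C_0 − rank ∂_1 = 8 − 7 = 1, and the invariant factors of ∂_1 are all 1, so H_0 ≅ Z.
  H_1: rank ker ∂_1 − rank ∂_2 = (14 − 7) − 7 = 0, and the invariant factors of ∂_2 are all 1, so H_1 ≅ 0.
  H_2: rank ker ∂_2 − rank ∂_3 = (11 − 7) − 4 = 0, and the invariant factors of ∂_3 are all 1, so H_2 ≅ 0.
  H_3: rank ker ∂_3 − rank ∂_4 = (5 − 4) − 0 = 1, and there is no ∂_4, so H_3 ≅ Z.

As a check, the Euler characteristic is 8 − 14 + 11 − 5 = 0, which agrees with 1 − 0 + 0 − 1 = 0.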